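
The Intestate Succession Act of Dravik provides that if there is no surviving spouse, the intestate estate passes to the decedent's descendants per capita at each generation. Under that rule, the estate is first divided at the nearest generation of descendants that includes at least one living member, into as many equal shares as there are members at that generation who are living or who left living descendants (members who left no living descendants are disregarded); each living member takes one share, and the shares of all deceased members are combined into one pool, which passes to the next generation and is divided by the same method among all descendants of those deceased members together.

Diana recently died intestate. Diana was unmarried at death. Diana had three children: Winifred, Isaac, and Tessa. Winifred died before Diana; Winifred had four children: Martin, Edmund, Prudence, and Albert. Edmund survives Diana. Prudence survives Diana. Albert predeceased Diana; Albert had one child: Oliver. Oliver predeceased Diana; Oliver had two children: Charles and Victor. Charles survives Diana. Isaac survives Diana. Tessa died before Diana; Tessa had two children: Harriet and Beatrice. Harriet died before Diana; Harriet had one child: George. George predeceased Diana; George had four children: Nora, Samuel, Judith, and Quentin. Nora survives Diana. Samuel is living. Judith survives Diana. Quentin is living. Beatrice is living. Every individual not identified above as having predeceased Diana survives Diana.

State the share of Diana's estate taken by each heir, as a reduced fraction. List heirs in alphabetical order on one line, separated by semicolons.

Beatrice 1/9; Charles 1/27; Edmund 1/9; Isaac 1/3; Judith 1/27; Martin 1/9; Nora 1/27; Prudence 1/9; Quentin 1/27; Samuel 1/27; Victor 1/27

There is no surviving spouse, so the entire estate passes to Diana's descendants per capita at each generation.
At generation 1 (Winifred, Isaac, Tessa) there are 3 shares of (1)/3 = 1/3 each.
Living: Isaac — each takes 1/3.
Deceased: Winifred and Tessa. Their combined 2/3 is pooled and carried to generation 2.
At generation 2 (Martin, Edmund, Prudence, Albert, Harriet, Beatrice) there are 6 shares of (2/3)/6 = 1/9 each.
Living: Martin, Edmund, Prudence, and Beatrice — each takes 1/9.
Deceased: Albert and Harriet. Their combined 2/9 is pooled and carried to generation 3.
At generation 3 (Oliver, George) there are 2 shares of (2/9)/2 = 1/9 each.
Deceased: Oliver and George. Their combined 2/9 is pooled and carried to generation 4.
At generation 4 (Charles, Victor, Nora, Samuel, Judith, Quentin) there are 6 shares of (2/9)/6 = 1/27 each.
Living: Charles, Victor, Nora, Samuel, Judith, and Quentin — each takes 1/27.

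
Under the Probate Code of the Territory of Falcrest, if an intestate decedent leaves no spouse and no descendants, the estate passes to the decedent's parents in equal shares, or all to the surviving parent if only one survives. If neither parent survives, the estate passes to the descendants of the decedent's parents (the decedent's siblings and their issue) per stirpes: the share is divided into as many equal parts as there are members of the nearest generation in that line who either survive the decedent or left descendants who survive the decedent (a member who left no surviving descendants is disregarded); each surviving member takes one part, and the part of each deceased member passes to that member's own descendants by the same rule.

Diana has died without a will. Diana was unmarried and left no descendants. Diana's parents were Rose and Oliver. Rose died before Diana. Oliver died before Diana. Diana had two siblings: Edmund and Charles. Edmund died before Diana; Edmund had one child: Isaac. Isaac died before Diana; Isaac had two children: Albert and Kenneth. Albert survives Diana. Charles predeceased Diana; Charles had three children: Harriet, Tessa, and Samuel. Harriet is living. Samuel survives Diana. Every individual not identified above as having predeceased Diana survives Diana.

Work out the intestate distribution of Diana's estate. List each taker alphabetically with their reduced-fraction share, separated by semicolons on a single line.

Neither parent survives and there are no descendants, so the estate passes to Diana's siblings and their issue per stirpes.
The estate is divided into 2 equal shares of 1/2 among Edmund, Charles.
Edmund predeceased; the 1/2 allotted to Edmund's branch passes to Edmund's issue by representation.
Isaac's line is the sole branch at this level, so the full 1/2 passes to Isaac's issue by representation.
The 1/2 is divided into 2 equal shares of 1/4 among Albert, Kenneth.
Albert is living and takes 1/4.
Kenneth is living and takes 1/4.
Charles predeceased; the 1/2 allotted to Charles's branch passes to Charles's issue by representation.
The 1/2 is divided into 3 equal shares of 1/6 among Harriet, Tessa, Samuel.
Harriet is living and takes 1/6.
Tessa is living and takes 1/6.
Samuel is living and takes 1/6.

Albert 1/4; Harriet 1/6; Kenneth 1/4; Samuel 1/6; Tessa 1/6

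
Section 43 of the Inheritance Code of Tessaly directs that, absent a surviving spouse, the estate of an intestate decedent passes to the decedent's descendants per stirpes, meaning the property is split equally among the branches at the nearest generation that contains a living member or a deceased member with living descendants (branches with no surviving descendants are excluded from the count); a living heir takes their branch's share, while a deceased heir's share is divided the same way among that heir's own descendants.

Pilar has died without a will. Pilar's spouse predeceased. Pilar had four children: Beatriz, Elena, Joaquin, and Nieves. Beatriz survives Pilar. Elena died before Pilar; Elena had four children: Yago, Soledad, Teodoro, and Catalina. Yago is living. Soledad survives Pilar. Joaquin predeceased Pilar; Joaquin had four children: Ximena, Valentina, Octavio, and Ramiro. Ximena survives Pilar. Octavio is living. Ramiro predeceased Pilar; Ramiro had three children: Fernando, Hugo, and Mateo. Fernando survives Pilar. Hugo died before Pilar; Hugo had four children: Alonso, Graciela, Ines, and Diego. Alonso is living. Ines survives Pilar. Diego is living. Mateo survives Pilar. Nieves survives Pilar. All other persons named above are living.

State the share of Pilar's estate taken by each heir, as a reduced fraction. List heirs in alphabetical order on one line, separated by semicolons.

Alonso 1/192; Beatriz 1/4; Catalina 1/16; Diego 1/192; Fernando 1/48; Graciela 1/192; Ines 1/192; Mateo 1/48; Nieves 1/4; Octavio 1/16; Soledad 1/16; Teodoro 1/16; Valentina 1/16; Ximena 1/16; Yago 1/16

There is no surviving spouse, so the entire estate passes to Pilar's descendants per stirpes.
The estate is divided into 4 equal shares of 1/4 among Beatriz, Elena, Joaquin, Nieves.
Beatriz is living and takes 1/4.
Elena predeceased; the 1/4 allotted to Elena's branch passes to Elena's issue by representation.
The 1/4 is divided into 4 equal shares of 1/16 among Yago, Soledad, Teodoro, Catalina.
Yago is living and takes 1/16.
Soledad is living and takes 1/16.
Teodoro is living and takes 1/16.
Catalina is living and takes 1/16.
Joaquin predeceased; the 1/4 allotted to Joaquin's branch passes to Joaquin's issue by representation.
The 1/4 is divided into 4 equal shares of 1/16 among Ximena, Valentina, Octavio, Ramiro.
Ximena is living and takes 1/16.
Valentina is living and takes 1/16.
Octavio is living and takes 1/16.
Ramiro predeceased; the 1/16 allotted to Ramiro's branch passes to Ramiro's issue by representation.
The 1/16 is divided into 3 equal shares of 1/48 among Fernando, Hugo, Mateo.
Fernando is living and takes 1/48.
Hugo predeceased; the 1/48 allotted to Hugo's branch passes to Hugo's issue by representation.
The 1/48 is divided into 4 equal shares of 1/192 among Alonso, Graciela, Ines, Diego.
Alonso is living and takes 1/192.
Graciela is living and takes 1/192.
Ines is living and takes 1/192.
Diego is living and takes 1/192.
Mateo is living and takes 1/48.
Nieves is living and takes 1/4.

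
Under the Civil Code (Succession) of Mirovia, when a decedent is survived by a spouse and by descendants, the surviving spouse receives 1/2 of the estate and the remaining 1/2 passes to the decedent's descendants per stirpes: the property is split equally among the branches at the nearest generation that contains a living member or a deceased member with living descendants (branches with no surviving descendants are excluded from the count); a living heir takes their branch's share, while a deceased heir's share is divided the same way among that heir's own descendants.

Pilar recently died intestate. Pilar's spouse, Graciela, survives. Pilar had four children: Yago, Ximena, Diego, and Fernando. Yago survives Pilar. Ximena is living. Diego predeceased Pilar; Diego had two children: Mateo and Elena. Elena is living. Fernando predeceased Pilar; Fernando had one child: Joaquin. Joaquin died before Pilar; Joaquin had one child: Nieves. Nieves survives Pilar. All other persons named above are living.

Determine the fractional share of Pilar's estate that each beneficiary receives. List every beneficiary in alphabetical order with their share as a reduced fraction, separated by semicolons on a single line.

Graciela, as surviving spouse, takes 1/2.
The remaining 1/2 passes to Pilar's descendants per stirpes.
The 1/2 is divided into 4 equal shares of 1/8 among Yago, Ximena, Diego, Fernando.
Yago is living and takes 1/8.
Ximena is living and takes 1/8.
Diego predeceased; the 1/8 allotted to Diego's branch passes to Diego's issue by representation.
The 1/8 is divided into 2 equal shares of 1/16 among Mateo, Elena.
Mateo is living and takes 1/16.
Elena is living and takes 1/16.
Fernando predeceased; the 1/8 allotted to Fernando's branch passes to Fernando's issue by representation.
Joaquin's line is the sole branch at this level, so the full 1/8 passes to Joaquin's issue by representation.
Nieves is the sole taker at this level and receives the full 1/8.

Elena 1/16; Graciela 1/2; Mateo 1/16; Nieves 1/8; Ximena 1/8; Yago 1/8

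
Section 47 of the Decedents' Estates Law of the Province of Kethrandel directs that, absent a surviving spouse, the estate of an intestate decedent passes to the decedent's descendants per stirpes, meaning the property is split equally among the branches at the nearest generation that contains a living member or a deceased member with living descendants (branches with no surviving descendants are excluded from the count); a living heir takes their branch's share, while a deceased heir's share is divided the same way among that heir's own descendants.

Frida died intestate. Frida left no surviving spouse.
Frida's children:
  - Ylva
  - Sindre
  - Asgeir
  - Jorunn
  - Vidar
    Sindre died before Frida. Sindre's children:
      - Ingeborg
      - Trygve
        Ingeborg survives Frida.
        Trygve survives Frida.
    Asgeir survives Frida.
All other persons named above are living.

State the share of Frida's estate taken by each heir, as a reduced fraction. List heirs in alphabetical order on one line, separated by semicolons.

There is no surviving spouse, so the entire estate passes to Frida's descendants per stirpes.
The estate is divided into 5 equal shares of 1/5 among Ylva, Sindre, Asgeir, Jorunn, Vidar.
Ylva is living and takes 1/5.
Sindre predeceased; the 1/5 allotted to Sindre's branch passes to Sindre's issue by representation.
The 1/5 is divided into 2 equal shares of 1/10 among Ingeborg, Trygve.
Ingeborg is living and takes 1/10.
Trygve is living and takes 1/10.
Asgeir is living and takes 1/5.
Jorunn is living and takes 1/5.
Vidar is living and takes 1/5.

Asgeir 1/5; Ingeborg 1/10; Jorunn 1/5; Trygve 1/10; Vidar 1/5; Ylva 1/5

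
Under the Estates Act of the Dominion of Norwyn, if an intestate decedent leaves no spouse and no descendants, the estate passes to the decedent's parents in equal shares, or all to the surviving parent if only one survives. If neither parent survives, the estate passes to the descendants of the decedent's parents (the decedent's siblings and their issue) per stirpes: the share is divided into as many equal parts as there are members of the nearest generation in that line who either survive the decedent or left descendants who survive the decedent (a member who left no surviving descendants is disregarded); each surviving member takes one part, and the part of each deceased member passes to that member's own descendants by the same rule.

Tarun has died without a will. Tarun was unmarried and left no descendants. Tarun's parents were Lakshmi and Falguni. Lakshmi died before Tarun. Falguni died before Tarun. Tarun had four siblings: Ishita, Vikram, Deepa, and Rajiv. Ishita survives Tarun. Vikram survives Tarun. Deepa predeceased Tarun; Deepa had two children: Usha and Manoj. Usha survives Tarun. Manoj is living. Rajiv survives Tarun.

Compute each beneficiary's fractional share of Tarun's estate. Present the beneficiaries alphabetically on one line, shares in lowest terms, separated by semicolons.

Neither parent survives and there are no descendants, so the estate passes to Tarun's siblings and their issue per stirpes.
The estate is divided into 4 equal shares of 1/4 among Ishita, Vikram, Deepa, Rajiv.
Ishita is living and takes 1/4.
Vikram is living and takes 1/4.
Deepa predeceased; the 1/4 allotted to Deepa's branch passes to Deepa's issue by representation.
The 1/4 is divided into 2 equal shares of 1/8 among Usha, Manoj.
Usha is living and takes 1/8.
Manoj is living and takes 1/8.
Rajiv is living and takes 1/4.

Ishita 1/4; Manoj 1/8; Rajiv 1/4; Usha 1/8; Vikram 1/4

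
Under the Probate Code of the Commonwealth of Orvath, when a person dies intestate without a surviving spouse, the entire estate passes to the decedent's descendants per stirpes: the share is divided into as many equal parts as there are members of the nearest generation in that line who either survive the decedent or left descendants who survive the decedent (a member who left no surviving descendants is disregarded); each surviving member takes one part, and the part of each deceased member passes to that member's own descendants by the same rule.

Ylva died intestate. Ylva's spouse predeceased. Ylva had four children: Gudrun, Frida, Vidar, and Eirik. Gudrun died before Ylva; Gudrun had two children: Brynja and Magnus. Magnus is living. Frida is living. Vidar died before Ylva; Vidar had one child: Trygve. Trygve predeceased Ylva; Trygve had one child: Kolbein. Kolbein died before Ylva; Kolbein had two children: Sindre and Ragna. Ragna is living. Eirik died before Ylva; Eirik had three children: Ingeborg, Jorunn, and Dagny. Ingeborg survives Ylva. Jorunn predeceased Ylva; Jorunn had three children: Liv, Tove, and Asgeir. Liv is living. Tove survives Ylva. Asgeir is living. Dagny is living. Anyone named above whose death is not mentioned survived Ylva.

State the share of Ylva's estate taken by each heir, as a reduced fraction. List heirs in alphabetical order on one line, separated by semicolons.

Asgeir 1/36; Brynja 1/8; Dagny 1/12; Frida 1/4; Ingeborg 1/12; Liv 1/36; Magnus 1/8; Ragna 1/8; Sindre 1/8; Tove 1/36

There is no surviving spouse, so the entire estate passes to Ylva's descendants per stirpes.
The estate is divided into 4 equal shares of 1/4 among Gudrun, Frida, Vidar, Eirik.
Gudrun predeceased; the 1/4 allotted to Gudrun's branch passes to Gudrun's issue by representation.
The 1/4 is divided into 2 equal shares of 1/8 among Brynja, Magnus.
Brynja is living and takes 1/8.
Magnus is living and takes 1/8.
Frida is living and takes 1/4.
Vidar predeceased; the 1/4 allotted to Vidar's branch passes to Vidar's issue by representation.
Trygve's line is the sole branch at this level, so the full 1/4 passes to Trygve's issue by representation.
Kolbein's line is the sole branch at this level, so the full 1/4 passes to Kolbein's issue by representation.
The 1/4 is divided into 2 equal shares of 1/8 among Sindre, Ragna.
Sindre is living and takes 1/8.
Ragna is living and takes 1/8.
Eirik predeceased; the 1/4 allotted to Eirik's branch passes to Eirik's issue by representation.
The 1/4 is divided into 3 equal shares of 1/12 among Ingeborg, Jorunn, Dagny.
Ingeborg is living and takes 1/12.
Jorunn predeceased; the 1/12 allotted to Jorunn's branch passes to Jorunn's issue by representation.
The 1/12 is divided into 3 equal shares of 1/36 among Liv, Tove, Asgeir.
Liv is living and takes 1/36.
Tove is living and takes 1/36.
Asgeir is living and takes 1/36.
Dagny is living and takes 1/12.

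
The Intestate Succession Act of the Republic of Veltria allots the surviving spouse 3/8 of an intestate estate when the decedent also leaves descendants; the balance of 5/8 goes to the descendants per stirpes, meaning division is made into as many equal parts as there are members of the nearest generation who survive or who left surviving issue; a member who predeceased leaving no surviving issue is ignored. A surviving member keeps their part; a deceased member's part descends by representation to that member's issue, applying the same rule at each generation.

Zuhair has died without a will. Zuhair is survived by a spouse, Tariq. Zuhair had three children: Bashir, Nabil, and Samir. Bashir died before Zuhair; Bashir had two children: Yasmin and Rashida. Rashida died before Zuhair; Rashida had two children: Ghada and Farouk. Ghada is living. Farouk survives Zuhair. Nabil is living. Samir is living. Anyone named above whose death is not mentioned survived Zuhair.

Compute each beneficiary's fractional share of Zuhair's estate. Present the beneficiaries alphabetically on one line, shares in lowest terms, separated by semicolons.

Tariq, as surviving spouse, takes 3/8.
The remaining 5/8 passes to Zuhair's descendants per stirpes.
The 5/8 is divided into 3 equal shares of 5/24 among Bashir, Nabil, Samir.
Bashir predeceased; the 5/24 allotted to Bashir's branch passes to Bashir's issue by representation.
The 5/24 is divided into 2 equal shares of 5/48 among Yasmin, Rashida.
Yasmin is living and takes 5/48.
Rashida predeceased; the 5/48 allotted to Rashida's branch passes to Rashida's issue by representation.
The 5/48 is divided into 2 equal shares of 5/96 among Ghada, Farouk.
Ghada is living and takes 5/96.
Farouk is living and takes 5/96.
Nabil is living and takes 5/24.
Samir is living and takes 5/24.

Farouk 5/96; Ghada 5/96; Nabil 5/24; Samir 5/24; Tariq 3/8; Yasmin 5/48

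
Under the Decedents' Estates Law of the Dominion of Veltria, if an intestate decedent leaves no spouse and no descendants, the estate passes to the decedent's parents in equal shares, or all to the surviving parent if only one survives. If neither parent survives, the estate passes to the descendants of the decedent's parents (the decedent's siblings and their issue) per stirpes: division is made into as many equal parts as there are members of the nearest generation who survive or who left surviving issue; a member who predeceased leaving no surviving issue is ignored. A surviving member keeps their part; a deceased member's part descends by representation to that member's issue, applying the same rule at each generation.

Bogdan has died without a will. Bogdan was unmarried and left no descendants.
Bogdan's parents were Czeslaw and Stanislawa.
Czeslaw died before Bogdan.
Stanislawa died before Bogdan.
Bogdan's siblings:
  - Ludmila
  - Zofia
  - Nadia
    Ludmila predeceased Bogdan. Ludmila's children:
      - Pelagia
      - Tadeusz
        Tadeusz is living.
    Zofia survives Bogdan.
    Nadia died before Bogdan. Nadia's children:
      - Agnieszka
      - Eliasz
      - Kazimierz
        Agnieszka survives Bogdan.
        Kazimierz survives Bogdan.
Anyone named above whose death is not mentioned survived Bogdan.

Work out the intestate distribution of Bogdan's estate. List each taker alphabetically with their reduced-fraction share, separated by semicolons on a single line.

Agnieszka 1/9; Eliasz 1/9; Kazimierz 1/9; Pelagia 1/6; Tadeusz 1/6; Zofia 1/3

Neither parent survives and there are no descendants, so the estate passes to Bogdan's siblings and their issue per stirpes.
The estate is divided into 3 equal shares of 1/3 among Ludmila, Zofia, Nadia.
Ludmila predeceased; the 1/3 allotted to Ludmila's branch passes to Ludmila's issue by representation.
The 1/3 is divided into 2 equal shares of 1/6 among Pelagia, Tadeusz.
Pelagia is living and takes 1/6.
Tadeusz is living and takes 1/6.
Zofia is living and takes 1/3.
Nadia predeceased; the 1/3 allotted to Nadia's branch passes to Nadia's issue by representation.
The 1/3 is divided into 3 equal shares of 1/9 among Agnieszka, Eliasz, Kazimierz.
Agnieszka is living and takes 1/9.
Eliasz is living and takes 1/9.
Kazimierz is living and takes 1/9.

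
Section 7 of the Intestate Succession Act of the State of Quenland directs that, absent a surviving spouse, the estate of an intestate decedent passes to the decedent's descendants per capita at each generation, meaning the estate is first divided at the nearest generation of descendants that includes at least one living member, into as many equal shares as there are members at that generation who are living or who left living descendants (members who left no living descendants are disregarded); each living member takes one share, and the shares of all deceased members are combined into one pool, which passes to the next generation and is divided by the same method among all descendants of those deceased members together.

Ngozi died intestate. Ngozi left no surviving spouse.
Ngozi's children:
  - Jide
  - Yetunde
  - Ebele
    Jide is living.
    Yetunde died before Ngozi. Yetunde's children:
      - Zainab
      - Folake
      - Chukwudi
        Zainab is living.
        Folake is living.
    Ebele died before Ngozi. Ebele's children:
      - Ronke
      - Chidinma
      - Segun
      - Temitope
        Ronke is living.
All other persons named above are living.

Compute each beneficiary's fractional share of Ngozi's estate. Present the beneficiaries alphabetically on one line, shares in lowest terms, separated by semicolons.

There is no surviving spouse, so the entire estate passes to Ngozi's descendants per capita at each generation.
At generation 1 (Jide, Yetunde, Ebele) there are 3 shares of (1)/3 = 1/3 each.
Living: Jide — each takes 1/3.
Deceased: Yetunde and Ebele. Their combined 2/3 is pooled and carried to generation 2.
At generation 2 (Zainab, Folake, Chukwudi, Ronke, Chidinma, Segun, Temitope) there are 7 shares of (2/3)/7 = 2/21 each.
Living: Zainab, Folake, Chukwudi, Ronke, Chidinma, Segun, and Temitope — each takes 2/21.

Chidinma 2/21; Chukwudi 2/21; Folake 2/21; Jide 1/3; Ronke 2/21; Segun 2/21; Temitope 2/21; Zainab 2/21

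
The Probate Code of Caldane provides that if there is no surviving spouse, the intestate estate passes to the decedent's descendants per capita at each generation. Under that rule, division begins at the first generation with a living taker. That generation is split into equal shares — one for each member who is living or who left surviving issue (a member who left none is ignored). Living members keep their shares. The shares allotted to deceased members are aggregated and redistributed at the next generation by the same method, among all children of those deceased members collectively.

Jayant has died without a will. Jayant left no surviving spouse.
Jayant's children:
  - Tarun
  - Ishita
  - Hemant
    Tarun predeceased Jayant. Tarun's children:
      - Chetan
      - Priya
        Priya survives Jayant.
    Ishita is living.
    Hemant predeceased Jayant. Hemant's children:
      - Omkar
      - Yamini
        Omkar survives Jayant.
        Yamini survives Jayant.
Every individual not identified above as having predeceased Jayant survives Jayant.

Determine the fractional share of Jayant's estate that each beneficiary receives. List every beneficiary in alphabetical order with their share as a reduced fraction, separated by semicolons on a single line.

Chetan 1/6; Ishita 1/3; Omkar 1/6; Priya 1/6; Yamini 1/6

There is no surviving spouse, so the entire estate passes to Jayant's descendants per capita at each generation.
At generation 1 (Tarun, Ishita, Hemant) there are 3 shares of (1)/3 = 1/3 each.
Living: Ishita — each takes 1/3.
Deceased: Tarun and Hemant. Their combined 2/3 is pooled and carried to generation 2.
At generation 2 (Chetan, Priya, Omkar, Yamini) there are 4 shares of (2/3)/4 = 1/6 each.
Living: Chetan, Priya, Omkar, and Yamini — each takes 1/6.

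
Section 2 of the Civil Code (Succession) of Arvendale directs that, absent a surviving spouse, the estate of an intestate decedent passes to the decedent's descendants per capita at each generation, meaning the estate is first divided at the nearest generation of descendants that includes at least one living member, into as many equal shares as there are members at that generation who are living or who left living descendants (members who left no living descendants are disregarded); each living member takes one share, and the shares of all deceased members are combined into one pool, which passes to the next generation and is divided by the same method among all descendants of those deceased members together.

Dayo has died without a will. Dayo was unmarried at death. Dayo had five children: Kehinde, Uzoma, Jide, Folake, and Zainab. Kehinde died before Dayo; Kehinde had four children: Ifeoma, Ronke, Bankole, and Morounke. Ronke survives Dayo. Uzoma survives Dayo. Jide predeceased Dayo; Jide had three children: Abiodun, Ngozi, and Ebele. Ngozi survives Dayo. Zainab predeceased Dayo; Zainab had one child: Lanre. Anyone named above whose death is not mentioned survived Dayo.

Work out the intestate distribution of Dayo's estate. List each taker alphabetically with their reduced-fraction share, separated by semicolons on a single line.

There is no surviving spouse, so the entire estate passes to Dayo's descendants per capita at each generation.
At generation 1 (Kehinde, Uzoma, Jide, Folake, Zainab) there are 5 shares of (1)/5 = 1/5 each.
Living: Uzoma and Folake — each takes 1/5.
Deceased: Kehinde, Jide, and Zainab. Their combined 3/5 is pooled and carried to generation 2.
At generation 2 (Ifeoma, Ronke, Bankole, Morounke, Abiodun, Ngozi, Ebele, Lanre) there are 8 shares of (3/5)/8 = 3/40 each.
Living: Ifeoma, Ronke, Bankole, Morounke, Abiodun, Ngozi, Ebele, and Lanre — each takes 3/40.

Abiodun 3/40; Bankole 3/40; Ebele 3/40; Folake 1/5; Ifeoma 3/40; Lanre 3/40; Morounke 3/40; Ngozi 3/40; Ronke 3/40; Uzoma 1/5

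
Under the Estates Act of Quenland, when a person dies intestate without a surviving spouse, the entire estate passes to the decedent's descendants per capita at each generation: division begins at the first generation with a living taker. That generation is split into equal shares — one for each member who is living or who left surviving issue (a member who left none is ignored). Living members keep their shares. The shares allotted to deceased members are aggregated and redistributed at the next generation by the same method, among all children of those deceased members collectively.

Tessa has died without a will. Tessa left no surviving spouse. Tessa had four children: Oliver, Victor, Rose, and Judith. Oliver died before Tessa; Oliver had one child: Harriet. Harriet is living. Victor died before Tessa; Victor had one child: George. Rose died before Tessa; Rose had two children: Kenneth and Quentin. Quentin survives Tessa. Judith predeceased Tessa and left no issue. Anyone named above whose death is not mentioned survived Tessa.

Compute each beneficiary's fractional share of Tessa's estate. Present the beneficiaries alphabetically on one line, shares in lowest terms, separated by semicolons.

There is no surviving spouse, so the entire estate passes to Tessa's descendants per capita at each generation.
No one at generation 1 (Oliver, Victor, Rose) is living; moving to the next generation.
At generation 2 (Harriet, George, Kenneth, Quentin) there are 4 shares of (1)/4 = 1/4 each.
Living: Harriet, George, Kenneth, and Quentin — each takes 1/4.

George 1/4; Harriet 1/4; Kenneth 1/4; Quentin 1/4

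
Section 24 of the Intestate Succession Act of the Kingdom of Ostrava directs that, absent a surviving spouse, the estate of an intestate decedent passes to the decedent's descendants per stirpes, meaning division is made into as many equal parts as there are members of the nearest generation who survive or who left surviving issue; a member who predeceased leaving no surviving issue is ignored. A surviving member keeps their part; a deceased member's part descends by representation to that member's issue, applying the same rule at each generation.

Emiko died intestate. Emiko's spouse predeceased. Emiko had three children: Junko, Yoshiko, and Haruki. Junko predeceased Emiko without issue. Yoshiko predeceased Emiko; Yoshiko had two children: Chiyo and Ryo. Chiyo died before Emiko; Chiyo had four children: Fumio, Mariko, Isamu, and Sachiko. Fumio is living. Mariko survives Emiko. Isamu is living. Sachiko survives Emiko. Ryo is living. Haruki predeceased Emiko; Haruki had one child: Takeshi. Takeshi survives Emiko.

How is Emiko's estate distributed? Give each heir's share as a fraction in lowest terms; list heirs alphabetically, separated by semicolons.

Fumio 1/16; Isamu 1/16; Mariko 1/16; Ryo 1/4; Sachiko 1/16; Takeshi 1/2

There is no surviving spouse, so the entire estate passes to Emiko's descendants per stirpes.
Junko left no surviving issue, so that branch lapses and is disregarded.
The estate is divided into 2 equal shares of 1/2 among Yoshiko, Haruki.
Yoshiko predeceased; the 1/2 allotted to Yoshiko's branch passes to Yoshiko's issue by representation.
The 1/2 is divided into 2 equal shares of 1/4 among Chiyo, Ryo.
Chiyo predeceased; the 1/4 allotted to Chiyo's branch passes to Chiyo's issue by representation.
The 1/4 is divided into 4 equal shares of 1/16 among Fumio, Mariko, Isamu, Sachiko.
Fumio is living and takes 1/16.
Mariko is living and takes 1/16.
Isamu is living and takes 1/16.
Sachiko is living and takes 1/16.
Ryo is living and takes 1/4.
Haruki predeceased; the 1/2 allotted to Haruki's branch passes to Haruki's issue by representation.
Takeshi is the sole taker at this level and receives the full 1/2.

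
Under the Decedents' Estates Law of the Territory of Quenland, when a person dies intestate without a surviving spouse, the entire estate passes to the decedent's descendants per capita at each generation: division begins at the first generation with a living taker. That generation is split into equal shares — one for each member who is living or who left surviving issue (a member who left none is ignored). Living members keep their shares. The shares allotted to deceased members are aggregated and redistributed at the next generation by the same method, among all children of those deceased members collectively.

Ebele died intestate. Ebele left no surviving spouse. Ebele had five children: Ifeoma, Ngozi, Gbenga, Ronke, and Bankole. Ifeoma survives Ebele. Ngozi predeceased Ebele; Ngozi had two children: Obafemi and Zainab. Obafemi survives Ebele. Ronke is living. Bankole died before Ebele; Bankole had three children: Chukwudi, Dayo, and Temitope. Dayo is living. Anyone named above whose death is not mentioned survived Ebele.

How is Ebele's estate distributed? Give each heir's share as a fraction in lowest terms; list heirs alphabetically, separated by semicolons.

There is no surviving spouse, so the entire estate passes to Ebele's descendants per capita at each generation.
At generation 1 (Ifeoma, Ngozi, Gbenga, Ronke, Bankole) there are 5 shares of (1)/5 = 1/5 each.
Living: Ifeoma, Gbenga, and Ronke — each takes 1/5.
Deceased: Ngozi and Bankole. Their combined 2/5 is pooled and carried to generation 2.
At generation 2 (Obafemi, Zainab, Chukwudi, Dayo, Temitope) there are 5 shares of (2/5)/5 = 2/25 each.
Living: Obafemi, Zainab, Chukwudi, Dayo, and Temitope — each takes 2/25.

Chukwudi 2/25; Dayo 2/25; Gbenga 1/5; Ifeoma 1/5; Obafemi 2/25; Ronke 1/5; Temitope 2/25; Zainab 2/25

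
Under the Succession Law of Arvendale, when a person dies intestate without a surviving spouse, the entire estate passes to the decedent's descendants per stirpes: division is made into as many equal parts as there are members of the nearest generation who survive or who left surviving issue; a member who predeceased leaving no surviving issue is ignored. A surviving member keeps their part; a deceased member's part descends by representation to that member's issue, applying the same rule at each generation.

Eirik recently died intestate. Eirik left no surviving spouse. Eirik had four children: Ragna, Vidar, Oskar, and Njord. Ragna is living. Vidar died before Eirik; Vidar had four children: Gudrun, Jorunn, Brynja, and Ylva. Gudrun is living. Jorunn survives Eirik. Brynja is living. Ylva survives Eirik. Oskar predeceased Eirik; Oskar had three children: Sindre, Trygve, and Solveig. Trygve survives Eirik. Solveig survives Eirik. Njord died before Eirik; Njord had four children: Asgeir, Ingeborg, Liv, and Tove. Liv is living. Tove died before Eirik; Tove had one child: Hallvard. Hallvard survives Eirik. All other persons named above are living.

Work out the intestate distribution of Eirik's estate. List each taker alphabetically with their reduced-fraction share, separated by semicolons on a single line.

There is no surviving spouse, so the entire estate passes to Eirik's descendants per stirpes.
The estate is divided into 4 equal shares of 1/4 among Ragna, Vidar, Oskar, Njord.
Ragna is living and takes 1/4.
Vidar predeceased; the 1/4 allotted to Vidar's branch passes to Vidar's issue by representation.
The 1/4 is divided into 4 equal shares of 1/16 among Gudrun, Jorunn, Brynja, Ylva.
Gudrun is living and takes 1/16.
Jorunn is living and takes 1/16.
Brynja is living and takes 1/16.
Ylva is living and takes 1/16.
Oskar predeceased; the 1/4 allotted to Oskar's branch passes to Oskar's issue by representation.
The 1/4 is divided into 3 equal shares of 1/12 among Sindre, Trygve, Solveig.
Sindre is living and takes 1/12.
Trygve is living and takes 1/12.
Solveig is living and takes 1/12.
Njord predeceased; the 1/4 allotted to Njord's branch passes to Njord's issue by representation.
The 1/4 is divided into 4 equal shares of 1/16 among Asgeir, Ingeborg, Liv, Tove.
Asgeir is living and takes 1/16.
Ingeborg is living and takes 1/16.
Liv is living and takes 1/16.
Tove predeceased; the 1/16 allotted to Tove's branch passes to Tove's issue by representation.
Hallvard is the sole taker at this level and receives the full 1/16.

Asgeir 1/16; Brynja 1/16; Gudrun 1/16; Hallvard 1/16; Ingeborg 1/16; Jorunn 1/16; Liv 1/16; Ragna 1/4; Sindre 1/12; Solveig 1/12; Trygve 1/12; Ylva 1/16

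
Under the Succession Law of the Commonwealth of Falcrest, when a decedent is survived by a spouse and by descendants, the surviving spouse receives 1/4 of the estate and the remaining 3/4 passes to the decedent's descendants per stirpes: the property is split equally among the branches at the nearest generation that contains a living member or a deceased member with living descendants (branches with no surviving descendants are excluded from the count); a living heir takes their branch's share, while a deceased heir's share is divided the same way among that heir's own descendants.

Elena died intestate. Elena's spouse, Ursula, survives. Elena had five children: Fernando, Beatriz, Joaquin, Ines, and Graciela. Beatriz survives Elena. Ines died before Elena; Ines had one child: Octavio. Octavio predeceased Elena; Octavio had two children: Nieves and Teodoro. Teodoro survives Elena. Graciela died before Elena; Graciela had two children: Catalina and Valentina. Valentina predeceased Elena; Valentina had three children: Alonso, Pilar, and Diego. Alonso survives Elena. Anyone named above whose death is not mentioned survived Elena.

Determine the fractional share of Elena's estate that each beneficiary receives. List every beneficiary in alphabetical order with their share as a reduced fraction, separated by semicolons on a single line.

Alonso 1/40; Beatriz 3/20; Catalina 3/40; Diego 1/40; Fernando 3/20; Joaquin 3/20; Nieves 3/40; Pilar 1/40; Teodoro 3/40; Ursula 1/4

Ursula, as surviving spouse, takes 1/4.
The remaining 3/4 passes to Elena's descendants per stirpes.
The 3/4 is divided into 5 equal shares of 3/20 among Fernando, Beatriz, Joaquin, Ines, Graciela.
Fernando is living and takes 3/20.
Beatriz is living and takes 3/20.
Joaquin is living and takes 3/20.
Ines predeceased; the 3/20 allotted to Ines's branch passes to Ines's issue by representation.
Octavio's line is the sole branch at this level, so the full 3/20 passes to Octavio's issue by representation.
The 3/20 is divided into 2 equal shares of 3/40 among Nieves, Teodoro.
Nieves is living and takes 3/40.
Teodoro is living and takes 3/40.
Graciela predeceased; the 3/20 allotted to Graciela's branch passes to Graciela's issue by representation.
The 3/20 is divided into 2 equal shares of 3/40 among Catalina, Valentina.
Catalina is living and takes 3/40.
Valentina predeceased; the 3/40 allotted to Valentina's branch passes to Valentina's issue by representation.
The 3/40 is divided into 3 equal shares of 1/40 among Alonso, Pilar, Diego.
Alonso is living and takes 1/40.
Pilar is living and takes 1/40.
Diego is living and takes 1/40.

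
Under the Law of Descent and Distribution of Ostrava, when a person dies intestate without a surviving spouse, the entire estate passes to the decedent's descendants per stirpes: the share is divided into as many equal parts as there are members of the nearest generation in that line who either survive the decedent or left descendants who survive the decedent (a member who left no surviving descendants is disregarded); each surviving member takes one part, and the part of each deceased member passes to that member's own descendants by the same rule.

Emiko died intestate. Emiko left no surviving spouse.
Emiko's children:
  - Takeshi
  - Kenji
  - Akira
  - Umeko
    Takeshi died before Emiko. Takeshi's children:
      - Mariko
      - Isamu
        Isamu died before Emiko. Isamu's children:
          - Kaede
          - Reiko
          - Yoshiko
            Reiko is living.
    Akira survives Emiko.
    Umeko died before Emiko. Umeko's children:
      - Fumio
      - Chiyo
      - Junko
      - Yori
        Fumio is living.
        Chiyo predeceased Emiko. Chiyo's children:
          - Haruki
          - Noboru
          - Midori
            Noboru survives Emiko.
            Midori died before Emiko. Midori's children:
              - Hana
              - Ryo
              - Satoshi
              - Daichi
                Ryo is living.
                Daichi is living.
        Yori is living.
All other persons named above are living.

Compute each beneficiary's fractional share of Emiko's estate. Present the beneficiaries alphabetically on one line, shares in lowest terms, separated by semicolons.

Akira 1/4; Daichi 1/192; Fumio 1/16; Hana 1/192; Haruki 1/48; Junko 1/16; Kaede 1/24; Kenji 1/4; Mariko 1/8; Noboru 1/48; Reiko 1/24; Ryo 1/192; Satoshi 1/192; Yori 1/16; Yoshiko 1/24

There is no surviving spouse, so the entire estate passes to Emiko's descendants per stirpes.
The estate is divided into 4 equal shares of 1/4 among Takeshi, Kenji, Akira, Umeko.
Takeshi predeceased; the 1/4 allotted to Takeshi's branch passes to Takeshi's issue by representation.
The 1/4 is divided into 2 equal shares of 1/8 among Mariko, Isamu.
Mariko is living and takes 1/8.
Isamu predeceased; the 1/8 allotted to Isamu's branch passes to Isamu's issue by representation.
The 1/8 is divided into 3 equal shares of 1/24 among Kaede, Reiko, Yoshiko.
Kaede is living and takes 1/24.
Reiko is living and takes 1/24.
Yoshiko is living and takes 1/24.
Kenji is living and takes 1/4.
Akira is living and takes 1/4.
Umeko predeceased; the 1/4 allotted to Umeko's branch passes to Umeko's issue by representation.
The 1/4 is divided into 4 equal shares of 1/16 among Fumio, Chiyo, Junko, Yori.
Fumio is living and takes 1/16.
Chiyo predeceased; the 1/16 allotted to Chiyo's branch passes to Chiyo's issue by representation.
The 1/16 is divided into 3 equal shares of 1/48 among Haruki, Noboru, Midori.
Haruki is living and takes 1/48.
Noboru is living and takes 1/48.
Midori predeceased; the 1/48 allotted to Midori's branch passes to Midori's issue by representation.
The 1/48 is divided into 4 equal shares of 1/192 among Hana, Ryo, Satoshi, Daichi.
Hana is living and takes 1/192.
Ryo is living and takes 1/192.
Satoshi is living and takes 1/192.
Daichi is living and takes 1/192.
Junko is living and takes 1/16.
Yori is living and takes 1/16.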